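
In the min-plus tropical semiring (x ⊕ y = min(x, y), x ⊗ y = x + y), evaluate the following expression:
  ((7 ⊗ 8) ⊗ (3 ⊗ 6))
((7 ⊗ 8) ⊗ (3 ⊗ 6)) = 24

Expand innermost to outermost. Recall ⊕ takes the minimum of its arguments and ⊗ takes their sum. Working out the expression ((7 ⊗ 8) ⊗ (3 ⊗ 6)) gives 24.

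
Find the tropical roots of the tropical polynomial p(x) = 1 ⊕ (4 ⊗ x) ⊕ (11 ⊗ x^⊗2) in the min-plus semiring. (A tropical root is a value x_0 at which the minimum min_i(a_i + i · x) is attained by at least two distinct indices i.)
Roots: {-7, -3}

Each tropical root is a break point of the lower envelope of the lines y = a_i + i · x (there are 3 lines, with slopes 0, 1, ..., 2). Only the lines that attain the minimum somewhere contribute to roots; other lines are dominated. Here the surviving (envelope) indices are i = 2, i = 1, i = 0.
Intersections between consecutive envelope lines give the roots: for adjacent envelope indices i < j the intersection is x = (a_i − a_j) / (j − i). Reading off the sorted break points: {-7, -3}.
Verification: at each break x_0, at least two indices attain the minimum of min_i(a_i + i · x_0).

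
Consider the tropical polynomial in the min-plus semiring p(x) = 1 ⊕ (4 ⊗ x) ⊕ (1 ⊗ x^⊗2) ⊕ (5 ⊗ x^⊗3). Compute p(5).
p(5) = 1

A tropical monomial a ⊗ x^⊗i evaluates to a + i · x. Evaluating each term at x = 5:
  Term 0 contributes 1 + 0 · 5 = 1
  Term 1 contributes 4 + 1 · 5 = 9
  Term 2 contributes 1 + 2 · 5 = 11
  Term 3 contributes 5 + 3 · 5 = 20
p(5) = ⊕ of these = min[1, 9, 11, 20] = 1.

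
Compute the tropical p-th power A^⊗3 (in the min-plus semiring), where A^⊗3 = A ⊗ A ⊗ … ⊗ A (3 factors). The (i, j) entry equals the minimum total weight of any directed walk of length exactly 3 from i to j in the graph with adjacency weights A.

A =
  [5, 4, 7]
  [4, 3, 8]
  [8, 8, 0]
A^⊗3 =
  [11, 10, 7]
  [10, 9, 8]
  [8, 8, 0]

Each entry (A^⊗3)_ij equals the minimum over all length-3 walks i = v_0 → v_1 → … → v_3 = j of Σ_t A[v_t][v_{t+1}]. For example, for (i, j) = (0, 2) we minimise over 9 possible intermediate vertex sequences; the minimum is 7, attained along the walk 0 → 2 → 2 → 2.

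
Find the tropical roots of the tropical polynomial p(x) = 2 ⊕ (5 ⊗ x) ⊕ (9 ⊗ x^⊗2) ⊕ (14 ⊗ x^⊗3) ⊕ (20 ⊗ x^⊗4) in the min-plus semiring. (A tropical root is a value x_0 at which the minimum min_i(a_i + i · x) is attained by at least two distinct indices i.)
Roots: {-6, -5, -4, -3}

Each tropical root is a break point of the lower envelope of the lines y = a_i + i · x (there are 5 lines, with slopes 0, 1, ..., 4). Only the lines that attain the minimum somewhere contribute to roots; other lines are dominated. Here the surviving (envelope) indices are i = 4, i = 3, i = 2, i = 1, i = 0.
Intersections between consecutive envelope lines give the roots: for adjacent envelope indices i < j the intersection is x = (a_i − a_j) / (j − i). Reading off the sorted break points: {-6, -5, -4, -3}.
Verification: at each break x_0, at least two indices attain the minimum of min_i(a_i + i · x_0).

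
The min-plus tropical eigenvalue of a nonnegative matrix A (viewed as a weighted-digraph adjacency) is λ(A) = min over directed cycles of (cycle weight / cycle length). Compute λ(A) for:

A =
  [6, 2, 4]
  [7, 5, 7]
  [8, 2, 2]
λ(A) = 2

Enumerate directed cycles and compute their means (weight / length). Sample:
  cycle 0 → 0: weight = 6, length = 1, mean = 6/1 ≈ 6.000
  cycle 1 → 1: weight = 5, length = 1, mean = 5/1 ≈ 5.000
  cycle 2 → 2: weight = 2, length = 1, mean = 2/1 ≈ 2.000
  cycle 0 → 1 → 0: weight = 9, length = 2, mean = 9/2 ≈ 4.500
  cycle 0 → 2 → 0: weight = 12, length = 2, mean = 12/2 ≈ 6.000
  cycle 1 → 0 → 1: weight = 9, length = 2, mean = 9/2 ≈ 4.500
Minimum mean = 2.000, attained e.g. along the cycle 2 → 2 with weight 2 and length 1. So λ(A) = 2/1 = 2.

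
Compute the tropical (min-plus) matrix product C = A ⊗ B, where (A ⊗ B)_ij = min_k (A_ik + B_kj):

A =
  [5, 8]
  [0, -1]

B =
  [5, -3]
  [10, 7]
A ⊗ B =
  [10, 2]
  [5, -3]

Apply the min-plus product entry-by-entry:
  C[0][0] = min over k of (A[0][0] + B[0][0] = 5 + 5 = 10, A[0][1] + B[1][0] = 8 + 10 = 18) = 10 (attained at k = 0)
  C[0][1] = min over k of (A[0][0] + B[0][1] = 5 + -3 = 2, A[0][1] + B[1][1] = 8 + 7 = 15) = 2 (attained at k = 0)
  C[1][0] = min over k of (A[1][0] + B[0][0] = 0 + 5 = 5, A[1][1] + B[1][0] = -1 + 10 = 9) = 5 (attained at k = 0)
  C[1][1] = min over k of (A[1][0] + B[0][1] = 0 + -3 = -3, A[1][1] + B[1][1] = -1 + 7 = 6) = -3 (attained at k = 0)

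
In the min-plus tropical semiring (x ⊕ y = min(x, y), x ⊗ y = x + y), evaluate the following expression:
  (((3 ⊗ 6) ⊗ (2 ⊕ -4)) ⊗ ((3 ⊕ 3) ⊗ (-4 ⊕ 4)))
(((3 ⊗ 6) ⊗ (2 ⊕ -4)) ⊗ ((3 ⊕ 3) ⊗ (-4 ⊕ 4))) = 4

Expand innermost to outermost. Recall ⊕ takes the minimum of its arguments and ⊗ takes their sum. Working out the expression (((3 ⊗ 6) ⊗ (2 ⊕ -4)) ⊗ ((3 ⊕ 3) ⊗ (-4 ⊕ 4))) gives 4.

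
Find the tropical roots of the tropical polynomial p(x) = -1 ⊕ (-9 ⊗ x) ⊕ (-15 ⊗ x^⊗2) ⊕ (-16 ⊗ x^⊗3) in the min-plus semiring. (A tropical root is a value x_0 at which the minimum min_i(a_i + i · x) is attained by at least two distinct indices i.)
Roots: {1, 6, 8}

Each tropical root is a break point of the lower envelope of the lines y = a_i + i · x (there are 4 lines, with slopes 0, 1, ..., 3). Only the lines that attain the minimum somewhere contribute to roots; other lines are dominated. Here the surviving (envelope) indices are i = 3, i = 2, i = 1, i = 0.
Intersections between consecutive envelope lines give the roots: for adjacent envelope indices i < j the intersection is x = (a_i − a_j) / (j − i). Reading off the sorted break points: {1, 6, 8}.
Verification: at each break x_0, at least two indices attain the minimum of min_i(a_i + i · x_0).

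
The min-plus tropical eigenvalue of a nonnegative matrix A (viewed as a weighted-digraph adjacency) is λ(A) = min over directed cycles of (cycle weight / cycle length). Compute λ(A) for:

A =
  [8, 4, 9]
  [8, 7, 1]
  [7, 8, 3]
λ(A) = 3

Enumerate directed cycles and compute their means (weight / length). Sample:
  cycle 0 → 0: weight = 8, length = 1, mean = 8/1 ≈ 8.000
  cycle 1 → 1: weight = 7, length = 1, mean = 7/1 ≈ 7.000
  cycle 2 → 2: weight = 3, length = 1, mean = 3/1 ≈ 3.000
  cycle 0 → 1 → 0: weight = 12, length = 2, mean = 12/2 ≈ 6.000
  cycle 0 → 2 → 0: weight = 16, length = 2, mean = 16/2 ≈ 8.000
  cycle 1 → 0 → 1: weight = 12, length = 2, mean = 12/2 ≈ 6.000
Minimum mean = 3.000, attained e.g. along the cycle 2 → 2 with weight 3 and length 1. So λ(A) = 3/1 = 3.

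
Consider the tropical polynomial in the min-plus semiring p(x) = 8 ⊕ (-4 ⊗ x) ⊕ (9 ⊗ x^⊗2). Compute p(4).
p(4) = 0

A tropical monomial a ⊗ x^⊗i evaluates to a + i · x. Evaluating each term at x = 4:
  Term 0 contributes 8 + 0 · 4 = 8
  Term 1 contributes -4 + 1 · 4 = 0
  Term 2 contributes 9 + 2 · 4 = 17
p(4) = ⊕ of these = min[8, 0, 17] = 0.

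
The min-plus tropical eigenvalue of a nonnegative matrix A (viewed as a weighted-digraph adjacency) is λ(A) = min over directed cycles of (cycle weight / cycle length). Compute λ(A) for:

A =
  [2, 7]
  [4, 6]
λ(A) = 2

Enumerate directed cycles and compute their means (weight / length). Sample:
  cycle 0 → 0: weight = 2, length = 1, mean = 2/1 ≈ 2.000
  cycle 1 → 1: weight = 6, length = 1, mean = 6/1 ≈ 6.000
  cycle 0 → 1 → 0: weight = 11, length = 2, mean = 11/2 ≈ 5.500
  cycle 1 → 0 → 1: weight = 11, length = 2, mean = 11/2 ≈ 5.500
Minimum mean = 2.000, attained e.g. along the cycle 0 → 0 with weight 2 and length 1. So λ(A) = 2/1 = 2.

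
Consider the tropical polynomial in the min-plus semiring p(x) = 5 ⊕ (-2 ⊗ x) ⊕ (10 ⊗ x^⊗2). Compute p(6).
p(6) = 4

A tropical monomial a ⊗ x^⊗i evaluates to a + i · x. Evaluating each term at x = 6:
  Term 0 contributes 5 + 0 · 6 = 5
  Term 1 contributes -2 + 1 · 6 = 4
  Term 2 contributes 10 + 2 · 6 = 22
p(6) = ⊕ of these = min[5, 4, 22] = 4.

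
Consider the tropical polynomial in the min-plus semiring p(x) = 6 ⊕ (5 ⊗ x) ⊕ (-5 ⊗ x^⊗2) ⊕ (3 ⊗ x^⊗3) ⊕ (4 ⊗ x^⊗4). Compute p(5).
p(5) = 5

A tropical monomial a ⊗ x^⊗i evaluates to a + i · x. Evaluating each term at x = 5:
  Term 0 contributes 6 + 0 · 5 = 6
  Term 1 contributes 5 + 1 · 5 = 10
  Term 2 contributes -5 + 2 · 5 = 5
  Term 3 contributes 3 + 3 · 5 = 18
  Term 4 contributes 4 + 4 · 5 = 24
p(5) = ⊕ of these = min[6, 10, 5, 18, 24] = 5.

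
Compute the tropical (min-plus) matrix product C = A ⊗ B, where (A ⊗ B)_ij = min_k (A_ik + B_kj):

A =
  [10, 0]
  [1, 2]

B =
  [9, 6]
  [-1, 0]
A ⊗ B =
  [-1, 0]
  [1, 2]

Apply the min-plus product entry-by-entry:
  C[0][0] = min over k of (A[0][0] + B[0][0] = 10 + 9 = 19, A[0][1] + B[1][0] = 0 + -1 = -1) = -1 (attained at k = 1)
  C[0][1] = min over k of (A[0][0] + B[0][1] = 10 + 6 = 16, A[0][1] + B[1][1] = 0 + 0 = 0) = 0 (attained at k = 1)
  C[1][0] = min over k of (A[1][0] + B[0][0] = 1 + 9 = 10, A[1][1] + B[1][0] = 2 + -1 = 1) = 1 (attained at k = 1)
  C[1][1] = min over k of (A[1][0] + B[0][1] = 1 + 6 = 7, A[1][1] + B[1][1] = 2 + 0 = 2) = 2 (attained at k = 1)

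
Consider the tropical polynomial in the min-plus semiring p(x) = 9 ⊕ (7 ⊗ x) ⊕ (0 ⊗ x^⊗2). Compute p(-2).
p(-2) = -4

A tropical monomial a ⊗ x^⊗i evaluates to a + i · x. Evaluating each term at x = -2:
  Term 0 contributes 9 + 0 · -2 = 9
  Term 1 contributes 7 + 1 · -2 = 5
  Term 2 contributes 0 + 2 · -2 = -4
p(-2) = ⊕ of these = min[9, 5, -4] = -4.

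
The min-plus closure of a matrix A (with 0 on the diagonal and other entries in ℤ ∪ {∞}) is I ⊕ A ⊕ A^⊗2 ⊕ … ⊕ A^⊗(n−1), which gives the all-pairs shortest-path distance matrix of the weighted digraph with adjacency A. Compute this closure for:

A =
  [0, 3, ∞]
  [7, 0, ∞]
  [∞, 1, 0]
Closure =
  [0, 3, ∞]
  [7, 0, ∞]
  [8, 1, 0]

This is the Floyd-Warshall all-pairs shortest-path computation. For each intermediate vertex k = 0, 1, …, 2, update dist[i][j] ← min(dist[i][j], dist[i][k] + dist[k][j]). The final matrix gives, for each (i, j), the minimum total weight of any directed path from i to j (possibly empty when i = j).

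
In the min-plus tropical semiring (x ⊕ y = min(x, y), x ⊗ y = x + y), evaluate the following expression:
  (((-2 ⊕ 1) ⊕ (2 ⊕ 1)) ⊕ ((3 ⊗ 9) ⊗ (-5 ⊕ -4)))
(((-2 ⊕ 1) ⊕ (2 ⊕ 1)) ⊕ ((3 ⊗ 9) ⊗ (-5 ⊕ -4))) = -2

Expand innermost to outermost. Recall ⊕ takes the minimum of its arguments and ⊗ takes their sum. Working out the expression (((-2 ⊕ 1) ⊕ (2 ⊕ 1)) ⊕ ((3 ⊗ 9) ⊗ (-5 ⊕ -4))) gives -2.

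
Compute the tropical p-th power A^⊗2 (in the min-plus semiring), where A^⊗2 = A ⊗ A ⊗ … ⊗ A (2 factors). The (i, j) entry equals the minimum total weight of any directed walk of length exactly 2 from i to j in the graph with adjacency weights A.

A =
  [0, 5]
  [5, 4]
A^⊗2 =
  [0, 5]
  [5, 8]

Each entry (A^⊗2)_ij equals the minimum over all length-2 walks i = v_0 → v_1 → … → v_2 = j of Σ_t A[v_t][v_{t+1}]. For example, for (i, j) = (0, 1) we minimise over 2 possible intermediate vertex sequences; the minimum is 5, attained along the walk 0 → 0 → 1.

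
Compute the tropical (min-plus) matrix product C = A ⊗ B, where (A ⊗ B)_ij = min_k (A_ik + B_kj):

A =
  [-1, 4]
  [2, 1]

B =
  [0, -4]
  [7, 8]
A ⊗ B =
  [-1, -5]
  [2, -2]

Apply the min-plus product entry-by-entry:
  C[0][0] = min over k of (A[0][0] + B[0][0] = -1 + 0 = -1, A[0][1] + B[1][0] = 4 + 7 = 11) = -1 (attained at k = 0)
  C[0][1] = min over k of (A[0][0] + B[0][1] = -1 + -4 = -5, A[0][1] + B[1][1] = 4 + 8 = 12) = -5 (attained at k = 0)
  C[1][0] = min over k of (A[1][0] + B[0][0] = 2 + 0 = 2, A[1][1] + B[1][0] = 1 + 7 = 8) = 2 (attained at k = 0)
  C[1][1] = min over k of (A[1][0] + B[0][1] = 2 + -4 = -2, A[1][1] + B[1][1] = 1 + 8 = 9) = -2 (attained at k = 0)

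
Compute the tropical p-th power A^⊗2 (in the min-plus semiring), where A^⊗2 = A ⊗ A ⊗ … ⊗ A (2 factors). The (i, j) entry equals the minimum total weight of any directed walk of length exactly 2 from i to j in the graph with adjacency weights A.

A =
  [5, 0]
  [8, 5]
A^⊗2 =
  [8, 5]
  [13, 8]

Each entry (A^⊗2)_ij equals the minimum over all length-2 walks i = v_0 → v_1 → … → v_2 = j of Σ_t A[v_t][v_{t+1}]. For example, for (i, j) = (0, 1) we minimise over 2 possible intermediate vertex sequences; the minimum is 5, attained along the walk 0 → 0 → 1.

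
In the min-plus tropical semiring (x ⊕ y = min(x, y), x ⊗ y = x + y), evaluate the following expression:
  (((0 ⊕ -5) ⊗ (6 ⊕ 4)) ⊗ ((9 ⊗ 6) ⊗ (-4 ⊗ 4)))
(((0 ⊕ -5) ⊗ (6 ⊕ 4)) ⊗ ((9 ⊗ 6) ⊗ (-4 ⊗ 4))) = 14

Expand innermost to outermost. Recall ⊕ takes the minimum of its arguments and ⊗ takes their sum. Working out the expression (((0 ⊕ -5) ⊗ (6 ⊕ 4)) ⊗ ((9 ⊗ 6) ⊗ (-4 ⊗ 4))) gives 14.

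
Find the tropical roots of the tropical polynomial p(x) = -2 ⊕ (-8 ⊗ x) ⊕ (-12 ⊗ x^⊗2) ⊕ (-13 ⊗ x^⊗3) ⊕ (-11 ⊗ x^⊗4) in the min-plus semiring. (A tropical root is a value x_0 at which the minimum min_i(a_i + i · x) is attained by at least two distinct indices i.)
Roots: {-2, 1, 4, 6}

Each tropical root is a break point of the lower envelope of the lines y = a_i + i · x (there are 5 lines, with slopes 0, 1, ..., 4). Only the lines that attain the minimum somewhere contribute to roots; other lines are dominated. Here the surviving (envelope) indices are i = 4, i = 3, i = 2, i = 1, i = 0.
Intersections between consecutive envelope lines give the roots: for adjacent envelope indices i < j the intersection is x = (a_i − a_j) / (j − i). Reading off the sorted break points: {-2, 1, 4, 6}.
Verification: at each break x_0, at least two indices attain the minimum of min_i(a_i + i · x_0).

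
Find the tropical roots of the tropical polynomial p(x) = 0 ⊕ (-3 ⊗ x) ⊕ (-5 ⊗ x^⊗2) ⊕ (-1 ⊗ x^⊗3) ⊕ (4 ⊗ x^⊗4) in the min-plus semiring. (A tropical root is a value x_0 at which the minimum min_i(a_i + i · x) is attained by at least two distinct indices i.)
Roots: {-5, -4, 2, 3}

Each tropical root is a break point of the lower envelope of the lines y = a_i + i · x (there are 5 lines, with slopes 0, 1, ..., 4). Only the lines that attain the minimum somewhere contribute to roots; other lines are dominated. Here the surviving (envelope) indices are i = 4, i = 3, i = 2, i = 1, i = 0.
Intersections between consecutive envelope lines give the roots: for adjacent envelope indices i < j the intersection is x = (a_i − a_j) / (j − i). Reading off the sorted break points: {-5, -4, 2, 3}.
Verification: at each break x_0, at least two indices attain the minimum of min_i(a_i + i · x_0).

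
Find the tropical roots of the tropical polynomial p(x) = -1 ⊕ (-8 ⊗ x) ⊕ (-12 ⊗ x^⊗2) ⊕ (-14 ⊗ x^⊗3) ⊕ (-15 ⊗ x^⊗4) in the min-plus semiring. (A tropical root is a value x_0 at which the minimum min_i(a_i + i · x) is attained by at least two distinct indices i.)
Roots: {1, 2, 4, 7}

Each tropical root is a break point of the lower envelope of the lines y = a_i + i · x (there are 5 lines, with slopes 0, 1, ..., 4). Only the lines that attain the minimum somewhere contribute to roots; other lines are dominated. Here the surviving (envelope) indices are i = 4, i = 3, i = 2, i = 1, i = 0.
Intersections between consecutive envelope lines give the roots: for adjacent envelope indices i < j the intersection is x = (a_i − a_j) / (j − i). Reading off the sorted break points: {1, 2, 4, 7}.
Verification: at each break x_0, at least two indices attain the minimum of min_i(a_i + i · x_0).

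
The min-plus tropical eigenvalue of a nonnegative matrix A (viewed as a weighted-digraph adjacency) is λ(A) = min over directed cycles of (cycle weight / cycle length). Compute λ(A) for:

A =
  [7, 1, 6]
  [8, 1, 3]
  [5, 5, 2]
λ(A) = 1

Enumerate directed cycles and compute their means (weight / length). Sample:
  cycle 0 → 0: weight = 7, length = 1, mean = 7/1 ≈ 7.000
  cycle 1 → 1: weight = 1, length = 1, mean = 1/1 ≈ 1.000
  cycle 2 → 2: weight = 2, length = 1, mean = 2/1 ≈ 2.000
  cycle 0 → 1 → 0: weight = 9, length = 2, mean = 9/2 ≈ 4.500
  cycle 0 → 2 → 0: weight = 11, length = 2, mean = 11/2 ≈ 5.500
  cycle 1 → 0 → 1: weight = 9, length = 2, mean = 9/2 ≈ 4.500
Minimum mean = 1.000, attained e.g. along the cycle 1 → 1 with weight 1 and length 1. So λ(A) = 1/1 = 1.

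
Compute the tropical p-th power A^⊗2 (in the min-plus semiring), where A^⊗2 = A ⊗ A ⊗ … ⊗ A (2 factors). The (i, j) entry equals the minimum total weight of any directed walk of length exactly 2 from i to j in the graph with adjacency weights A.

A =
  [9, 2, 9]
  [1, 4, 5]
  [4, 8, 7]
A^⊗2 =
  [3, 6, 7]
  [5, 3, 9]
  [9, 6, 13]

Each entry (A^⊗2)_ij equals the minimum over all length-2 walks i = v_0 → v_1 → … → v_2 = j of Σ_t A[v_t][v_{t+1}]. For example, for (i, j) = (0, 2) we minimise over 3 possible intermediate vertex sequences; the minimum is 7, attained along the walk 0 → 1 → 2.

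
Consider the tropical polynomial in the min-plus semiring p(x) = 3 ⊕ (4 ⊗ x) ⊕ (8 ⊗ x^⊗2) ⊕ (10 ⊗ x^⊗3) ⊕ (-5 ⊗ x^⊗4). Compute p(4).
p(4) = 3

A tropical monomial a ⊗ x^⊗i evaluates to a + i · x. Evaluating each term at x = 4:
  Term 0 contributes 3 + 0 · 4 = 3
  Term 1 contributes 4 + 1 · 4 = 8
  Term 2 contributes 8 + 2 · 4 = 16
  Term 3 contributes 10 + 3 · 4 = 22
  Term 4 contributes -5 + 4 · 4 = 11
p(4) = ⊕ of these = min[3, 8, 16, 22, 11] = 3.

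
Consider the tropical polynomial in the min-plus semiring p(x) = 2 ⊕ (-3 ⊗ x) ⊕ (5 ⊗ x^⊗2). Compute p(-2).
p(-2) = -5

A tropical monomial a ⊗ x^⊗i evaluates to a + i · x. Evaluating each term at x = -2:
  Term 0 contributes 2 + 0 · -2 = 2
  Term 1 contributes -3 + 1 · -2 = -5
  Term 2 contributes 5 + 2 · -2 = 1
p(-2) = ⊕ of these = min[2, -5, 1] = -5.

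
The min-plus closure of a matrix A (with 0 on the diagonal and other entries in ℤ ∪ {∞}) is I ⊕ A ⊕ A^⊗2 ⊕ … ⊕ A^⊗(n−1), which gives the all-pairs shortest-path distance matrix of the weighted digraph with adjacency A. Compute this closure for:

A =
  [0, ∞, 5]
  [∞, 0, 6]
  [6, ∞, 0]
Closure =
  [0, ∞, 5]
  [12, 0, 6]
  [6, ∞, 0]

This is the Floyd-Warshall all-pairs shortest-path computation. For each intermediate vertex k = 0, 1, …, 2, update dist[i][j] ← min(dist[i][j], dist[i][k] + dist[k][j]). The final matrix gives, for each (i, j), the minimum total weight of any directed path from i to j (possibly empty when i = j).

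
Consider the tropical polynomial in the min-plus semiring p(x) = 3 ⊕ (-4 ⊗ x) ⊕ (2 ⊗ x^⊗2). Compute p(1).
p(1) = -3

A tropical monomial a ⊗ x^⊗i evaluates to a + i · x. Evaluating each term at x = 1:
  Term 0 contributes 3 + 0 · 1 = 3
  Term 1 contributes -4 + 1 · 1 = -3
  Term 2 contributes 2 + 2 · 1 = 4
p(1) = ⊕ of these = min[3, -3, 4] = -3.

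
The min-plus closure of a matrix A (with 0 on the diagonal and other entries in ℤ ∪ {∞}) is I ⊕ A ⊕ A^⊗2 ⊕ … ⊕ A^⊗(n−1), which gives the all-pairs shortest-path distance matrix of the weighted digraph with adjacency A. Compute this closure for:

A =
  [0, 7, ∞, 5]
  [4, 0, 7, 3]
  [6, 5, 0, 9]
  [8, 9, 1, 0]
Closure =
  [0, 7, 6, 5]
  [4, 0, 4, 3]
  [6, 5, 0, 8]
  [7, 6, 1, 0]

This is the Floyd-Warshall all-pairs shortest-path computation. For each intermediate vertex k = 0, 1, …, 3, update dist[i][j] ← min(dist[i][j], dist[i][k] + dist[k][j]). The final matrix gives, for each (i, j), the minimum total weight of any directed path from i to j (possibly empty when i = j).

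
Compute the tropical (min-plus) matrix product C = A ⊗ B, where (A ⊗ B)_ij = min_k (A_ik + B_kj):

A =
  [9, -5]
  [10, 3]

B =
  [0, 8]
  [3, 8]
A ⊗ B =
  [-2, 3]
  [6, 11]

Apply the min-plus product entry-by-entry:
  C[0][0] = min over k of (A[0][0] + B[0][0] = 9 + 0 = 9, A[0][1] + B[1][0] = -5 + 3 = -2) = -2 (attained at k = 1)
  C[0][1] = min over k of (A[0][0] + B[0][1] = 9 + 8 = 17, A[0][1] + B[1][1] = -5 + 8 = 3) = 3 (attained at k = 1)
  C[1][0] = min over k of (A[1][0] + B[0][0] = 10 + 0 = 10, A[1][1] + B[1][0] = 3 + 3 = 6) = 6 (attained at k = 1)
  C[1][1] = min over k of (A[1][0] + B[0][1] = 10 + 8 = 18, A[1][1] + B[1][1] = 3 + 8 = 11) = 11 (attained at k = 1)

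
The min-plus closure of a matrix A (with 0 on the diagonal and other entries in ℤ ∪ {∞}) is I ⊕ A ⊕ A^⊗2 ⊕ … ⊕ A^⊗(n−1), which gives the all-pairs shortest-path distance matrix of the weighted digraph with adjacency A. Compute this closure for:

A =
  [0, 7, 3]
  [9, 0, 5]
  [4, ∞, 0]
Closure =
  [0, 7, 3]
  [9, 0, 5]
  [4, 11, 0]

This is the Floyd-Warshall all-pairs shortest-path computation. For each intermediate vertex k = 0, 1, …, 2, update dist[i][j] ← min(dist[i][j], dist[i][k] + dist[k][j]). The final matrix gives, for each (i, j), the minimum total weight of any directed path from i to j (possibly empty when i = j).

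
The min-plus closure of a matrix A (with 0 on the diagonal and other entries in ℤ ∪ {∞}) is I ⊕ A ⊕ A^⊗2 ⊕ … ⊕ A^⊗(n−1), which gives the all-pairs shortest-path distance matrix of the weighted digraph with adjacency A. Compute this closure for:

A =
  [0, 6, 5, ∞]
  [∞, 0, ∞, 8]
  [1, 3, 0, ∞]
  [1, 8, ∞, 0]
Closure =
  [0, 6, 5, 14]
  [9, 0, 14, 8]
  [1, 3, 0, 11]
  [1, 7, 6, 0]

This is the Floyd-Warshall all-pairs shortest-path computation. For each intermediate vertex k = 0, 1, …, 3, update dist[i][j] ← min(dist[i][j], dist[i][k] + dist[k][j]). The final matrix gives, for each (i, j), the minimum total weight of any directed path from i to j (possibly empty when i = j).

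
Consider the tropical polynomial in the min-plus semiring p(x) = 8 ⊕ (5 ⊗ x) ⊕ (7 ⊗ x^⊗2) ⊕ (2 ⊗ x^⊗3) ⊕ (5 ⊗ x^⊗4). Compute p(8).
p(8) = 8

A tropical monomial a ⊗ x^⊗i evaluates to a + i · x. Evaluating each term at x = 8:
  Term 0 contributes 8 + 0 · 8 = 8
  Term 1 contributes 5 + 1 · 8 = 13
  Term 2 contributes 7 + 2 · 8 = 23
  Term 3 contributes 2 + 3 · 8 = 26
  Term 4 contributes 5 + 4 · 8 = 37
p(8) = ⊕ of these = min[8, 13, 23, 26, 37] = 8.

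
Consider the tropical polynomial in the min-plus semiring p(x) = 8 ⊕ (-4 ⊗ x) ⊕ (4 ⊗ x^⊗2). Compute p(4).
p(4) = 0

A tropical monomial a ⊗ x^⊗i evaluates to a + i · x. Evaluating each term at x = 4:
  Term 0 contributes 8 + 0 · 4 = 8
  Term 1 contributes -4 + 1 · 4 = 0
  Term 2 contributes 4 + 2 · 4 = 12
p(4) = ⊕ of these = min[8, 0, 12] = 0.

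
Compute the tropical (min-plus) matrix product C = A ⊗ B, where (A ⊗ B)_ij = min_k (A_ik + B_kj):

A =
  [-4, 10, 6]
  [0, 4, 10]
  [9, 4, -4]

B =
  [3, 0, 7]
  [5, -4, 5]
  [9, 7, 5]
A ⊗ B =
  [-1, -4, 3]
  [3, 0, 7]
  [5, 0, 1]

Apply the min-plus product entry-by-entry:
  C[0][0] = min over k of (A[0][0] + B[0][0] = -4 + 3 = -1, A[0][1] + B[1][0] = 10 + 5 = 15, A[0][2] + B[2][0] = 6 + 9 = 15) = -1 (attained at k = 0)
  C[0][1] = min over k of (A[0][0] + B[0][1] = -4 + 0 = -4, A[0][1] + B[1][1] = 10 + -4 = 6, A[0][2] + B[2][1] = 6 + 7 = 13) = -4 (attained at k = 0)
  C[0][2] = min over k of (A[0][0] + B[0][2] = -4 + 7 = 3, A[0][1] + B[1][2] = 10 + 5 = 15, A[0][2] + B[2][2] = 6 + 5 = 11) = 3 (attained at k = 0)
  C[1][0] = min over k of (A[1][0] + B[0][0] = 0 + 3 = 3, A[1][1] + B[1][0] = 4 + 5 = 9, A[1][2] + B[2][0] = 10 + 9 = 19) = 3 (attained at k = 0)
  C[1][1] = min over k of (A[1][0] + B[0][1] = 0 + 0 = 0, A[1][1] + B[1][1] = 4 + -4 = 0, A[1][2] + B[2][1] = 10 + 7 = 17) = 0 (attained at k = 0)
  C[1][2] = min over k of (A[1][0] + B[0][2] = 0 + 7 = 7, A[1][1] + B[1][2] = 4 + 5 = 9, A[1][2] + B[2][2] = 10 + 5 = 15) = 7 (attained at k = 0)
  C[2][0] = min over k of (A[2][0] + B[0][0] = 9 + 3 = 12, A[2][1] + B[1][0] = 4 + 5 = 9, A[2][2] + B[2][0] = -4 + 9 = 5) = 5 (attained at k = 2)
  C[2][1] = min over k of (A[2][0] + B[0][1] = 9 + 0 = 9, A[2][1] + B[1][1] = 4 + -4 = 0, A[2][2] + B[2][1] = -4 + 7 = 3) = 0 (attained at k = 1)
  C[2][2] = min over k of (A[2][0] + B[0][2] = 9 + 7 = 16, A[2][1] + B[1][2] = 4 + 5 = 9, A[2][2] + B[2][2] = -4 + 5 = 1) = 1 (attained at k = 2)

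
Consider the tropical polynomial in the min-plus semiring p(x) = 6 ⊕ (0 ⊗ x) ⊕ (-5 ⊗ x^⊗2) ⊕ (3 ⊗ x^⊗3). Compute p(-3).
p(-3) = -11

A tropical monomial a ⊗ x^⊗i evaluates to a + i · x. Evaluating each term at x = -3:
  Term 0 contributes 6 + 0 · -3 = 6
  Term 1 contributes 0 + 1 · -3 = -3
  Term 2 contributes -5 + 2 · -3 = -11
  Term 3 contributes 3 + 3 · -3 = -6
p(-3) = ⊕ of these = min[6, -3, -11, -6] = -11.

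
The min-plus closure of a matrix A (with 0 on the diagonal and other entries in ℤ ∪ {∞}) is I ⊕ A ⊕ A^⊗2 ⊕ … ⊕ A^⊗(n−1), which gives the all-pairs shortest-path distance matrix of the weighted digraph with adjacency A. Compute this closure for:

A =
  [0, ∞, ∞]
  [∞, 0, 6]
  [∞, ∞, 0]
Closure =
  [0, ∞, ∞]
  [∞, 0, 6]
  [∞, ∞, 0]

This is the Floyd-Warshall all-pairs shortest-path computation. For each intermediate vertex k = 0, 1, …, 2, update dist[i][j] ← min(dist[i][j], dist[i][k] + dist[k][j]). The final matrix gives, for each (i, j), the minimum total weight of any directed path from i to j (possibly empty when i = j).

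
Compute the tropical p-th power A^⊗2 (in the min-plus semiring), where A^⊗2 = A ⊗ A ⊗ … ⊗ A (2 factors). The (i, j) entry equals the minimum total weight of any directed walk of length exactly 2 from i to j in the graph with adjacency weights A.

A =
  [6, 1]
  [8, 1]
A^⊗2 =
  [9, 2]
  [9, 2]

Each entry (A^⊗2)_ij equals the minimum over all length-2 walks i = v_0 → v_1 → … → v_2 = j of Σ_t A[v_t][v_{t+1}]. For example, for (i, j) = (0, 1) we minimise over 2 possible intermediate vertex sequences; the minimum is 2, attained along the walk 0 → 1 → 1.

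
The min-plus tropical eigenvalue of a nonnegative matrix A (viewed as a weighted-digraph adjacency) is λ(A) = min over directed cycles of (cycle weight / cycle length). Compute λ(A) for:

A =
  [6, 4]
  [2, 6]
λ(A) = 3

Enumerate directed cycles and compute their means (weight / length). Sample:
  cycle 0 → 0: weight = 6, length = 1, mean = 6/1 ≈ 6.000
  cycle 1 → 1: weight = 6, length = 1, mean = 6/1 ≈ 6.000
  cycle 0 → 1 → 0: weight = 6, length = 2, mean = 6/2 ≈ 3.000
  cycle 1 → 0 → 1: weight = 6, length = 2, mean = 6/2 ≈ 3.000
Minimum mean = 3.000, attained e.g. along the cycle 0 → 1 → 0 with weight 6 and length 2. So λ(A) = 6/2 = 3.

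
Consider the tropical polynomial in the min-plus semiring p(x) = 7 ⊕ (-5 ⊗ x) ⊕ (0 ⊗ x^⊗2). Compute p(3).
p(3) = -2

A tropical monomial a ⊗ x^⊗i evaluates to a + i · x. Evaluating each term at x = 3:
  Term 0 contributes 7 + 0 · 3 = 7
  Term 1 contributes -5 + 1 · 3 = -2
  Term 2 contributes 0 + 2 · 3 = 6
p(3) = ⊕ of these = min[7, -2, 6] = -2.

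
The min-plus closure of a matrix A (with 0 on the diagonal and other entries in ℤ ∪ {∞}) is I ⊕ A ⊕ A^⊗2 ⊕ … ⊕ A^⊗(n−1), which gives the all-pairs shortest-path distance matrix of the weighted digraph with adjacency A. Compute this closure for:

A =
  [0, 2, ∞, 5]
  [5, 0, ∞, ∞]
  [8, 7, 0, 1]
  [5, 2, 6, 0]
Closure =
  [0, 2, 11, 5]
  [5, 0, 16, 10]
  [6, 3, 0, 1]
  [5, 2, 6, 0]

This is the Floyd-Warshall all-pairs shortest-path computation. For each intermediate vertex k = 0, 1, …, 3, update dist[i][j] ← min(dist[i][j], dist[i][k] + dist[k][j]). The final matrix gives, for each (i, j), the minimum total weight of any directed path from i to j (possibly empty when i = j).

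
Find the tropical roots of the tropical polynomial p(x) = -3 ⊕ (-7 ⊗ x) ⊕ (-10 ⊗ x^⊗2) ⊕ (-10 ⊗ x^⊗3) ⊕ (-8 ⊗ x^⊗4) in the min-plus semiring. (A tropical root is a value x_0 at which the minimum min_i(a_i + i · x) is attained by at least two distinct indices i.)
Roots: {-2, 0, 3, 4}

Each tropical root is a break point of the lower envelope of the lines y = a_i + i · x (there are 5 lines, with slopes 0, 1, ..., 4). Only the lines that attain the minimum somewhere contribute to roots; other lines are dominated. Here the surviving (envelope) indices are i = 4, i = 3, i = 2, i = 1, i = 0.
Intersections between consecutive envelope lines give the roots: for adjacent envelope indices i < j the intersection is x = (a_i − a_j) / (j − i). Reading off the sorted break points: {-2, 0, 3, 4}.
Verification: at each break x_0, at least two indices attain the minimum of min_i(a_i + i · x_0).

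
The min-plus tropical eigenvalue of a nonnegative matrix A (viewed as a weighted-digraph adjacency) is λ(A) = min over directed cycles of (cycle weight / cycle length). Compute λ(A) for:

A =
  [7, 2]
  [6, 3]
λ(A) = 3

Enumerate directed cycles and compute their means (weight / length). Sample:
  cycle 0 → 0: weight = 7, length = 1, mean = 7/1 ≈ 7.000
  cycle 1 → 1: weight = 3, length = 1, mean = 3/1 ≈ 3.000
  cycle 0 → 1 → 0: weight = 8, length = 2, mean = 8/2 ≈ 4.000
  cycle 1 → 0 → 1: weight = 8, length = 2, mean = 8/2 ≈ 4.000
Minimum mean = 3.000, attained e.g. along the cycle 1 → 1 with weight 3 and length 1. So λ(A) = 3/1 = 3.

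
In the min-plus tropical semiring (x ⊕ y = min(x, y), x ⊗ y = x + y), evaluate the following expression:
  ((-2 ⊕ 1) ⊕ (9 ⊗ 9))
((-2 ⊕ 1) ⊕ (9 ⊗ 9)) = -2

Expand innermost to outermost. Recall ⊕ takes the minimum of its arguments and ⊗ takes their sum. Working out the expression ((-2 ⊕ 1) ⊕ (9 ⊗ 9)) gives -2.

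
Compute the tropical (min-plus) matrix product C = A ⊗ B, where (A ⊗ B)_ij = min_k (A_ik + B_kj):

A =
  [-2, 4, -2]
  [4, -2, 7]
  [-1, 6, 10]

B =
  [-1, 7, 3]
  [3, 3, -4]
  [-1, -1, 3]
A ⊗ B =
  [-3, -3, 0]
  [1, 1, -6]
  [-2, 6, 2]

Apply the min-plus product entry-by-entry:
  C[0][0] = min over k of (A[0][0] + B[0][0] = -2 + -1 = -3, A[0][1] + B[1][0] = 4 + 3 = 7, A[0][2] + B[2][0] = -2 + -1 = -3) = -3 (attained at k = 0)
  C[0][1] = min over k of (A[0][0] + B[0][1] = -2 + 7 = 5, A[0][1] + B[1][1] = 4 + 3 = 7, A[0][2] + B[2][1] = -2 + -1 = -3) = -3 (attained at k = 2)
  C[0][2] = min over k of (A[0][0] + B[0][2] = -2 + 3 = 1, A[0][1] + B[1][2] = 4 + -4 = 0, A[0][2] + B[2][2] = -2 + 3 = 1) = 0 (attained at k = 1)
  C[1][0] = min over k of (A[1][0] + B[0][0] = 4 + -1 = 3, A[1][1] + B[1][0] = -2 + 3 = 1, A[1][2] + B[2][0] = 7 + -1 = 6) = 1 (attained at k = 1)
  C[1][1] = min over k of (A[1][0] + B[0][1] = 4 + 7 = 11, A[1][1] + B[1][1] = -2 + 3 = 1, A[1][2] + B[2][1] = 7 + -1 = 6) = 1 (attained at k = 1)
  C[1][2] = min over k of (A[1][0] + B[0][2] = 4 + 3 = 7, A[1][1] + B[1][2] = -2 + -4 = -6, A[1][2] + B[2][2] = 7 + 3 = 10) = -6 (attained at k = 1)
  C[2][0] = min over k of (A[2][0] + B[0][0] = -1 + -1 = -2, A[2][1] + B[1][0] = 6 + 3 = 9, A[2][2] + B[2][0] = 10 + -1 = 9) = -2 (attained at k = 0)
  C[2][1] = min over k of (A[2][0] + B[0][1] = -1 + 7 = 6, A[2][1] + B[1][1] = 6 + 3 = 9, A[2][2] + B[2][1] = 10 + -1 = 9) = 6 (attained at k = 0)
  C[2][2] = min over k of (A[2][0] + B[0][2] = -1 + 3 = 2, A[2][1] + B[1][2] = 6 + -4 = 2, A[2][2] + B[2][2] = 10 + 3 = 13) = 2 (attained at k = 0)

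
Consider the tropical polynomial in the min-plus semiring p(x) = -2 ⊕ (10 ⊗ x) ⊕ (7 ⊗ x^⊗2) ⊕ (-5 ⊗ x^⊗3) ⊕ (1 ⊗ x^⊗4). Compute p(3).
p(3) = -2

A tropical monomial a ⊗ x^⊗i evaluates to a + i · x. Evaluating each term at x = 3:
  Term 0 contributes -2 + 0 · 3 = -2
  Term 1 contributes 10 + 1 · 3 = 13
  Term 2 contributes 7 + 2 · 3 = 13
  Term 3 contributes -5 + 3 · 3 = 4
  Term 4 contributes 1 + 4 · 3 = 13
p(3) = ⊕ of these = min[-2, 13, 13, 4, 13] = -2.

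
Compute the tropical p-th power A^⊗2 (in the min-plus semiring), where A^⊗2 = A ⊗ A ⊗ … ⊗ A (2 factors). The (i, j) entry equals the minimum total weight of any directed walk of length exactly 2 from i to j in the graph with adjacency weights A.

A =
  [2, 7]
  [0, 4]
A^⊗2 =
  [4, 9]
  [2, 7]

Each entry (A^⊗2)_ij equals the minimum over all length-2 walks i = v_0 → v_1 → … → v_2 = j of Σ_t A[v_t][v_{t+1}]. For example, for (i, j) = (0, 1) we minimise over 2 possible intermediate vertex sequences; the minimum is 9, attained along the walk 0 → 0 → 1.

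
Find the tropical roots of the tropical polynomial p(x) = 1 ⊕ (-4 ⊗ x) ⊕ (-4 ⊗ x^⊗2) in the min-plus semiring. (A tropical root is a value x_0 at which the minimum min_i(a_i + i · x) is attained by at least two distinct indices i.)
Roots: {0, 5}

Each tropical root is a break point of the lower envelope of the lines y = a_i + i · x (there are 3 lines, with slopes 0, 1, ..., 2). Only the lines that attain the minimum somewhere contribute to roots; other lines are dominated. Here the surviving (envelope) indices are i = 2, i = 1, i = 0.
Intersections between consecutive envelope lines give the roots: for adjacent envelope indices i < j the intersection is x = (a_i − a_j) / (j − i). Reading off the sorted break points: {0, 5}.
Verification: at each break x_0, at least two indices attain the minimum of min_i(a_i + i · x_0).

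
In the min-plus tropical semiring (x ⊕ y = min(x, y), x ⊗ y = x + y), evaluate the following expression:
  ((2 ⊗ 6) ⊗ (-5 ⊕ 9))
((2 ⊗ 6) ⊗ (-5 ⊕ 9)) = 3

Expand innermost to outermost. Recall ⊕ takes the minimum of its arguments and ⊗ takes their sum. Working out the expression ((2 ⊗ 6) ⊗ (-5 ⊕ 9)) gives 3.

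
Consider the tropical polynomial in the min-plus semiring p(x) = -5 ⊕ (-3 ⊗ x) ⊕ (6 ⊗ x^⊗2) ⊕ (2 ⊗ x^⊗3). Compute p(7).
p(7) = -5

A tropical monomial a ⊗ x^⊗i evaluates to a + i · x. Evaluating each term at x = 7:
  Term 0 contributes -5 + 0 · 7 = -5
  Term 1 contributes -3 + 1 · 7 = 4
  Term 2 contributes 6 + 2 · 7 = 20
  Term 3 contributes 2 + 3 · 7 = 23
p(7) = ⊕ of these = min[-5, 4, 20, 23] = -5.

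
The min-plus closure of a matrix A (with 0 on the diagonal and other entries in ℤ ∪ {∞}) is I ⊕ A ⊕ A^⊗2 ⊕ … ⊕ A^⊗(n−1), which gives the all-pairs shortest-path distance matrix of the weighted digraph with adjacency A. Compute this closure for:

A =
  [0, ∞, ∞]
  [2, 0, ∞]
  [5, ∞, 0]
Closure =
  [0, ∞, ∞]
  [2, 0, ∞]
  [5, ∞, 0]

This is the Floyd-Warshall all-pairs shortest-path computation. For each intermediate vertex k = 0, 1, …, 2, update dist[i][j] ← min(dist[i][j], dist[i][k] + dist[k][j]). The final matrix gives, for each (i, j), the minimum total weight of any directed path from i to j (possibly empty when i = j).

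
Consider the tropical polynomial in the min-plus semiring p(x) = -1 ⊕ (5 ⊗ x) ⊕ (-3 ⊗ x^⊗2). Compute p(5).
p(5) = -1

A tropical monomial a ⊗ x^⊗i evaluates to a + i · x. Evaluating each term at x = 5:
  Term 0 contributes -1 + 0 · 5 = -1
  Term 1 contributes 5 + 1 · 5 = 10
  Term 2 contributes -3 + 2 · 5 = 7
p(5) = ⊕ of these = min[-1, 10, 7] = -1.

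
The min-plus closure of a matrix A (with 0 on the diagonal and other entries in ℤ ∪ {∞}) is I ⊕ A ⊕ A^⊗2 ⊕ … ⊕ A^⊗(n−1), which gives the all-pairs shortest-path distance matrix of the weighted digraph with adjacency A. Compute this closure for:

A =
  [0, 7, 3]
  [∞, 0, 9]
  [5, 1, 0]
Closure =
  [0, 4, 3]
  [14, 0, 9]
  [5, 1, 0]

This is the Floyd-Warshall all-pairs shortest-path computation. For each intermediate vertex k = 0, 1, …, 2, update dist[i][j] ← min(dist[i][j], dist[i][k] + dist[k][j]). The final matrix gives, for each (i, j), the minimum total weight of any directed path from i to j (possibly empty when i = j).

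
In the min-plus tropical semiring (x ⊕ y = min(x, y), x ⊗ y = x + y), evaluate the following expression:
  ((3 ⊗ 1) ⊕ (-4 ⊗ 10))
((3 ⊗ 1) ⊕ (-4 ⊗ 10)) = 4

Expand innermost to outermost. Recall ⊕ takes the minimum of its arguments and ⊗ takes their sum. Working out the expression ((3 ⊗ 1) ⊕ (-4 ⊗ 10)) gives 4.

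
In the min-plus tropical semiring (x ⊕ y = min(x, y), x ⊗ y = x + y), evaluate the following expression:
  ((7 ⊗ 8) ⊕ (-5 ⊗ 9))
((7 ⊗ 8) ⊕ (-5 ⊗ 9)) = 4

Expand innermost to outermost. Recall ⊕ takes the minimum of its arguments and ⊗ takes their sum. Working out the expression ((7 ⊗ 8) ⊕ (-5 ⊗ 9)) gives 4.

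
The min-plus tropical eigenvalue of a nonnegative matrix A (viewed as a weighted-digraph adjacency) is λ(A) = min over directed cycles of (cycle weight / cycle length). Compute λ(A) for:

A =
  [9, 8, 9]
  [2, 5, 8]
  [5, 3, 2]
λ(A) = 2

Enumerate directed cycles and compute their means (weight / length). Sample:
  cycle 0 → 0: weight = 9, length = 1, mean = 9/1 ≈ 9.000
  cycle 1 → 1: weight = 5, length = 1, mean = 5/1 ≈ 5.000
  cycle 2 → 2: weight = 2, length = 1, mean = 2/1 ≈ 2.000
  cycle 0 → 1 → 0: weight = 10, length = 2, mean = 10/2 ≈ 5.000
  cycle 0 → 2 → 0: weight = 14, length = 2, mean = 14/2 ≈ 7.000
  cycle 1 → 0 → 1: weight = 10, length = 2, mean = 10/2 ≈ 5.000
Minimum mean = 2.000, attained e.g. along the cycle 2 → 2 with weight 2 and length 1. So λ(A) = 2/1 = 2.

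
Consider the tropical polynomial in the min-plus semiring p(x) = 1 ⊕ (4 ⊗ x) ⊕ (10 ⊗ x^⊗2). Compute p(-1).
p(-1) = 1

A tropical monomial a ⊗ x^⊗i evaluates to a + i · x. Evaluating each term at x = -1:
  Term 0 contributes 1 + 0 · -1 = 1
  Term 1 contributes 4 + 1 · -1 = 3
  Term 2 contributes 10 + 2 · -1 = 8
p(-1) = ⊕ of these = min[1, 3, 8] = 1.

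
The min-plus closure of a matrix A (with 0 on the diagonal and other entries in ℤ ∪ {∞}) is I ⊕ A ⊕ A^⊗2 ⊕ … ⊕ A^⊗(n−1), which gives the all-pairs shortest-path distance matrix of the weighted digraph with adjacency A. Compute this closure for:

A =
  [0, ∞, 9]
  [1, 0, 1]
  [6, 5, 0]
Closure =
  [0, 14, 9]
  [1, 0, 1]
  [6, 5, 0]

This is the Floyd-Warshall all-pairs shortest-path computation. For each intermediate vertex k = 0, 1, …, 2, update dist[i][j] ← min(dist[i][j], dist[i][k] + dist[k][j]). The final matrix gives, for each (i, j), the minimum total weight of any directed path from i to j (possibly empty when i = j).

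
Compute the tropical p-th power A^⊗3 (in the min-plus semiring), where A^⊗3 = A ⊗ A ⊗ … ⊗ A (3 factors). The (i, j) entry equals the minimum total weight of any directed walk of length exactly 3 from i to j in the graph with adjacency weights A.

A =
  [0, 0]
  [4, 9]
A^⊗3 =
  [0, 0]
  [4, 4]

Each entry (A^⊗3)_ij equals the minimum over all length-3 walks i = v_0 → v_1 → … → v_3 = j of Σ_t A[v_t][v_{t+1}]. For example, for (i, j) = (0, 1) we minimise over 4 possible intermediate vertex sequences; the minimum is 0, attained along the walk 0 → 0 → 0 → 1.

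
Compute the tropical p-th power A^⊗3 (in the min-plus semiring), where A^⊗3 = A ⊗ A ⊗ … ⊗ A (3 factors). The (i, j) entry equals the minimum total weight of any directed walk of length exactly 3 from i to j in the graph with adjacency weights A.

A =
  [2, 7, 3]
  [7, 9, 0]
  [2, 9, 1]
A^⊗3 =
  [6, 11, 5]
  [3, 9, 2]
  [4, 10, 3]

Each entry (A^⊗3)_ij equals the minimum over all length-3 walks i = v_0 → v_1 → … → v_3 = j of Σ_t A[v_t][v_{t+1}]. For example, for (i, j) = (0, 2) we minimise over 9 possible intermediate vertex sequences; the minimum is 5, attained along the walk 0 → 2 → 2 → 2.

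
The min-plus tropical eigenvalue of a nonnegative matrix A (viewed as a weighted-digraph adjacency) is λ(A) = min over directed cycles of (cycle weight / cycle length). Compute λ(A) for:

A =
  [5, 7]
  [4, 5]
λ(A) = 5

Enumerate directed cycles and compute their means (weight / length). Sample:
  cycle 0 → 0: weight = 5, length = 1, mean = 5/1 ≈ 5.000
  cycle 1 → 1: weight = 5, length = 1, mean = 5/1 ≈ 5.000
  cycle 0 → 1 → 0: weight = 11, length = 2, mean = 11/2 ≈ 5.500
  cycle 1 → 0 → 1: weight = 11, length = 2, mean = 11/2 ≈ 5.500
Minimum mean = 5.000, attained e.g. along the cycle 0 → 0 with weight 5 and length 1. So λ(A) = 5/1 = 5.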